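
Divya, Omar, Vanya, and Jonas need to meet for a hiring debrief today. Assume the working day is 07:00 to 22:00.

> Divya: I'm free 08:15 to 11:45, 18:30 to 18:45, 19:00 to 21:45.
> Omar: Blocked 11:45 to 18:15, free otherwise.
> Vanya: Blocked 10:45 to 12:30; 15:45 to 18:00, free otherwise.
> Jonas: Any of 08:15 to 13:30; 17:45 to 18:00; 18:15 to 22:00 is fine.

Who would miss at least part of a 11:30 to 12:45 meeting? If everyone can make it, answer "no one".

Divya free: 08:15-11:45, 18:30-18:45, 19:00-21:45.
Omar free: 07:00-11:45, 18:15-22:00 (invert busy blocks within the working day).
Vanya free: 07:00-10:45, 12:30-15:45, 18:00-22:00 (invert busy blocks within the working day).
Jonas free: 08:15-13:30, 17:45-18:00, 18:15-22:00.
Divya: not fully free for 11:30-12:45. Omar: not fully free for 11:30-12:45. Vanya: not fully free for 11:30-12:45. Jonas: free for 11:30-12:45.

Divya, Omar, Vanya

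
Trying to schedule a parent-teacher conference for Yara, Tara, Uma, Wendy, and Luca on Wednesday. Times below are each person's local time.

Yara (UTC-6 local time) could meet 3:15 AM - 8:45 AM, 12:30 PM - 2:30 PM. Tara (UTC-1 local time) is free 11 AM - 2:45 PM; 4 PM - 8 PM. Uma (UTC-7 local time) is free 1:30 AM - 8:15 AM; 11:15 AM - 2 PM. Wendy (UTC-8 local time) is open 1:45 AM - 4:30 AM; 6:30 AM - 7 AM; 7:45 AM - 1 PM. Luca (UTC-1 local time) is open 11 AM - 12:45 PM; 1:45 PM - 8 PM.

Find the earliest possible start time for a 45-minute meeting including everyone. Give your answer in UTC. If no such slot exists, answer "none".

18:30

Yara in UTC: 09:15-14:45, 18:30-20:30 (add 6h to convert from UTC-6).
Tara in UTC: 12:00-15:45, 17:00-21:00 (add 1h to convert from UTC-1).
Uma in UTC: 08:30-15:15, 18:15-21:00 (add 7h to convert from UTC-7).
Wendy in UTC: 09:45-12:30, 14:30-15:00, 15:45-21:00 (add 8h to convert from UTC-8).
Luca in UTC: 12:00-13:45, 14:45-21:00 (add 1h to convert from UTC-1).
Yara ∩ Tara: 12:00-14:45, 18:30-20:30.
Yara ∩ Tara ∩ Uma: 12:00-14:45, 18:30-20:30.
Yara ∩ Tara ∩ Uma ∩ Wendy: 12:00-12:30, 14:30-14:45, 18:30-20:30.
Yara ∩ Tara ∩ Uma ∩ Wendy ∩ Luca: 12:00-12:30, 18:30-20:30.
Those are the intersection windows.
The first common window of at least 45 minutes is 18:30-20:30, so the earliest start is 18:30.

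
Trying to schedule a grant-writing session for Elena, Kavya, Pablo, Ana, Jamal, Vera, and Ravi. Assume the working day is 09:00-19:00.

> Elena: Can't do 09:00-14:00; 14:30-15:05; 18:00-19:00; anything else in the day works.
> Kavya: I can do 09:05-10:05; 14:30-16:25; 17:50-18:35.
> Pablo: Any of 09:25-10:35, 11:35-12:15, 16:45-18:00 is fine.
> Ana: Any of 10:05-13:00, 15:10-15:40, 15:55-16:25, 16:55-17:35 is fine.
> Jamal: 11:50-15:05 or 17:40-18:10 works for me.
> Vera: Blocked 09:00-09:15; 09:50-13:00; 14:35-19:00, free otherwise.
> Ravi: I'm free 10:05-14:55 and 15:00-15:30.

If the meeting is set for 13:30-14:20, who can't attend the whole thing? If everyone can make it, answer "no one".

Ana, Elena, Kavya, Pablo

Elena free: 14:00-14:30, 15:05-18:00 (invert busy blocks within the working day).
Kavya free: 09:05-10:05, 14:30-16:25, 17:50-18:35.
Pablo free: 09:25-10:35, 11:35-12:15, 16:45-18:00.
Ana free: 10:05-13:00, 15:10-15:40, 15:55-16:25, 16:55-17:35.
Jamal free: 11:50-15:05, 17:40-18:10.
Vera free: 09:15-09:50, 13:00-14:35 (invert busy blocks within the working day).
Ravi free: 10:05-14:55, 15:00-15:30.
Elena: not fully free for 13:30-14:20. Kavya: not fully free for 13:30-14:20. Pablo: not fully free for 13:30-14:20. Ana: not fully free for 13:30-14:20. Jamal: free for 13:30-14:20. Vera: free for 13:30-14:20. Ravi: free for 13:30-14:20.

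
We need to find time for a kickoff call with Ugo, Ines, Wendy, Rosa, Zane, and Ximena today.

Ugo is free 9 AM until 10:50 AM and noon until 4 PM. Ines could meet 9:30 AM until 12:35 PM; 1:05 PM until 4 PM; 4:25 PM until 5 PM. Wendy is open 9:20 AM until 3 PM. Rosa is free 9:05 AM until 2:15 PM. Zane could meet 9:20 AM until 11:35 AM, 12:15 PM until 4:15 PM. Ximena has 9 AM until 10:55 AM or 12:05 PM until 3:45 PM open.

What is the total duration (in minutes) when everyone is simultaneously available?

Ugo ∩ Ines: 09:30-10:50, 12:00-12:35, 13:05-16:00.
Ugo ∩ Ines ∩ Wendy: 09:30-10:50, 12:00-12:35, 13:05-15:00.
Ugo ∩ Ines ∩ Wendy ∩ Rosa: 09:30-10:50, 12:00-12:35, 13:05-14:15.
Ugo ∩ Ines ∩ Wendy ∩ Rosa ∩ Zane: 09:30-10:50, 12:15-12:35, 13:05-14:15.
Ugo ∩ Ines ∩ Wendy ∩ Rosa ∩ Zane ∩ Ximena: 09:30-10:50, 12:15-12:35, 13:05-14:15.
So the common availability across everyone is 09:30-10:50, 12:15-12:35, 13:05-14:15.
Summing the common windows: 80 + 20 + 70 = 170 minutes.

170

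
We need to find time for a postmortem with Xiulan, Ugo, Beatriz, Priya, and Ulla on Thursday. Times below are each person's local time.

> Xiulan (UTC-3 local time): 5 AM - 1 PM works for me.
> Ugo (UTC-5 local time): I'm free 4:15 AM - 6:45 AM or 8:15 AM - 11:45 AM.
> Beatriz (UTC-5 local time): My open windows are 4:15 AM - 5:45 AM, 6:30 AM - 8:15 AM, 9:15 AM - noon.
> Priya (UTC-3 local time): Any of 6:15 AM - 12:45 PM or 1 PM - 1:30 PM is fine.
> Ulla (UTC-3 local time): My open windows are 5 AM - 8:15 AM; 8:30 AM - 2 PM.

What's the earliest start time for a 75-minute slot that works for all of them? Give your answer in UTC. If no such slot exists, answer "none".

09:15

Xiulan in UTC: 08:00-16:00 (add 3h to convert from UTC-3).
Ugo in UTC: 09:15-11:45, 13:15-16:45 (add 5h to convert from UTC-5).
Beatriz in UTC: 09:15-10:45, 11:30-13:15, 14:15-17:00 (add 5h to convert from UTC-5).
Priya in UTC: 09:15-15:45, 16:00-16:30 (add 3h to convert from UTC-3).
Ulla in UTC: 08:00-11:15, 11:30-17:00 (add 3h to convert from UTC-3).
Xiulan ∩ Ugo: 09:15-11:45, 13:15-16:00.
Xiulan ∩ Ugo ∩ Beatriz: 09:15-10:45, 11:30-11:45, 14:15-16:00.
Xiulan ∩ Ugo ∩ Beatriz ∩ Priya: 09:15-10:45, 11:30-11:45, 14:15-15:45.
Xiulan ∩ Ugo ∩ Beatriz ∩ Priya ∩ Ulla: 09:15-10:45, 11:30-11:45, 14:15-15:45.
The first common window of at least 75 minutes is 09:15-10:45, so the earliest start is 09:15.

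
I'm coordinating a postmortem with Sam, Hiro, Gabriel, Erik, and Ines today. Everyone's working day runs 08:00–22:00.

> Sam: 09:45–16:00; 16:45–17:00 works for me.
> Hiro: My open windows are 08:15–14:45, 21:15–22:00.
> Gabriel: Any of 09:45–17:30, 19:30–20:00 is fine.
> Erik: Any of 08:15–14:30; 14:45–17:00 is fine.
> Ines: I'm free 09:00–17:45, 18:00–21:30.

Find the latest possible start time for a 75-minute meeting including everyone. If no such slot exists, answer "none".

13:15

Sam ∩ Hiro: 09:45-14:45.
Sam ∩ Hiro ∩ Gabriel: 09:45-14:45.
Sam ∩ Hiro ∩ Gabriel ∩ Erik: 09:45-14:30.
Sam ∩ Hiro ∩ Gabriel ∩ Erik ∩ Ines: 09:45-14:30.
The last common window of at least 75 minutes is 09:45-14:30; a 75-minute meeting can start as late as 13:15 and still end by 14:30.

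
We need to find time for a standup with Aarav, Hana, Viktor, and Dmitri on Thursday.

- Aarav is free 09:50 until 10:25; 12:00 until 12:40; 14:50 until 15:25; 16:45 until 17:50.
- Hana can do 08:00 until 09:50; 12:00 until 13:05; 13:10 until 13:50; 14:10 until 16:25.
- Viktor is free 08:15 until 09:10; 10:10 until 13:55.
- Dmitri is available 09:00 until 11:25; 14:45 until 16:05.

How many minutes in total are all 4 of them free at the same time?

Aarav ∩ Hana: 12:00-12:40, 14:50-15:25.
Aarav ∩ Hana ∩ Viktor: 12:00-12:40.
Aarav ∩ Hana ∩ Viktor ∩ Dmitri: ∅.
There is no time when everyone is free.
There is no common window, so the total is 0 minutes.

0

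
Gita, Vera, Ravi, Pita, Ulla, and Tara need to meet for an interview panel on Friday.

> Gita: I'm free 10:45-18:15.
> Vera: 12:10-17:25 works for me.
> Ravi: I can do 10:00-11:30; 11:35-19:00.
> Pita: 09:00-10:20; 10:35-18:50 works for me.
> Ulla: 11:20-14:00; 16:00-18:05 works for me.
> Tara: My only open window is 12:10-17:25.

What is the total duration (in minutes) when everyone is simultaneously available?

Gita ∩ Vera: 12:10-17:25.
Gita ∩ Vera ∩ Ravi: 12:10-17:25.
Gita ∩ Vera ∩ Ravi ∩ Pita: 12:10-17:25.
Gita ∩ Vera ∩ Ravi ∩ Pita ∩ Ulla: 12:10-14:00, 16:00-17:25.
Gita ∩ Vera ∩ Ravi ∩ Pita ∩ Ulla ∩ Tara: 12:10-14:00, 16:00-17:25.
Summing the common windows: 110 + 85 = 195 minutes.

195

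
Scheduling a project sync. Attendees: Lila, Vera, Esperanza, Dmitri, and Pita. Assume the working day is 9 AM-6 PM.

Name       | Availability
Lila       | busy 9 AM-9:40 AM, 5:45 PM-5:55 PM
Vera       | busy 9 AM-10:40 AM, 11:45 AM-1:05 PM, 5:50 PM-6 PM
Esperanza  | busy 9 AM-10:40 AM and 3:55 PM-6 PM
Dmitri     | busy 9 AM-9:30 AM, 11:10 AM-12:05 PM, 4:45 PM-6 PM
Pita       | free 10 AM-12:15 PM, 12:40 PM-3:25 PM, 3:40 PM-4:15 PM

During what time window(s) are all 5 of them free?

Lila free: 09:40-17:45, 17:55-18:00 (invert busy blocks within the working day).
Vera free: 10:40-11:45, 13:05-17:50 (invert busy blocks within the working day).
Esperanza free: 10:40-15:55 (invert busy blocks within the working day).
Dmitri free: 09:30-11:10, 12:05-16:45 (invert busy blocks within the working day).
Pita free: 10:00-12:15, 12:40-15:25, 15:40-16:15.
Lila ∩ Vera: 10:40-11:45, 13:05-17:45.
Lila ∩ Vera ∩ Esperanza: 10:40-11:45, 13:05-15:55.
Lila ∩ Vera ∩ Esperanza ∩ Dmitri: 10:40-11:10, 13:05-15:55.
Lila ∩ Vera ∩ Esperanza ∩ Dmitri ∩ Pita: 10:40-11:10, 13:05-15:25, 15:40-15:55.

10:40-11:10, 13:05-15:25, 15:40-15:55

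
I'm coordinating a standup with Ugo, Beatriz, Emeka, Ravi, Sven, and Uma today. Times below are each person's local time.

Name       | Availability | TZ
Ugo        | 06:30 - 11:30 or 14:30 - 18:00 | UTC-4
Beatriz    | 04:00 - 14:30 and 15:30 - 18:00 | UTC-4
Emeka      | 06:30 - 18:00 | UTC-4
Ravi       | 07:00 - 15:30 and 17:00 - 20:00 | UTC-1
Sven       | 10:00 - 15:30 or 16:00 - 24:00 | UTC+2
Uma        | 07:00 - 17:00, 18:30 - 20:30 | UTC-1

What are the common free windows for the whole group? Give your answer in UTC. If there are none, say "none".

10:30-13:30, 14:00-15:30, 19:30-21:00

Ugo in UTC: 10:30-15:30, 18:30-22:00 (add 4h to convert from UTC-4).
Beatriz in UTC: 08:00-18:30, 19:30-22:00 (add 4h to convert from UTC-4).
Emeka in UTC: 10:30-22:00 (add 4h to convert from UTC-4).
Ravi in UTC: 08:00-16:30, 18:00-21:00 (add 1h to convert from UTC-1).
Sven in UTC: 08:00-13:30, 14:00-22:00 (subtract 2h to convert from UTC+2).
Uma in UTC: 08:00-18:00, 19:30-21:30 (add 1h to convert from UTC-1).
Ugo ∩ Beatriz: 10:30-15:30, 19:30-22:00.
Ugo ∩ Beatriz ∩ Emeka: 10:30-15:30, 19:30-22:00.
Ugo ∩ Beatriz ∩ Emeka ∩ Ravi: 10:30-15:30, 19:30-21:00.
Ugo ∩ Beatriz ∩ Emeka ∩ Ravi ∩ Sven: 10:30-13:30, 14:00-15:30, 19:30-21:00.
Ugo ∩ Beatriz ∩ Emeka ∩ Ravi ∩ Sven ∩ Uma: 10:30-13:30, 14:00-15:30, 19:30-21:00.
Those are the intersection windows.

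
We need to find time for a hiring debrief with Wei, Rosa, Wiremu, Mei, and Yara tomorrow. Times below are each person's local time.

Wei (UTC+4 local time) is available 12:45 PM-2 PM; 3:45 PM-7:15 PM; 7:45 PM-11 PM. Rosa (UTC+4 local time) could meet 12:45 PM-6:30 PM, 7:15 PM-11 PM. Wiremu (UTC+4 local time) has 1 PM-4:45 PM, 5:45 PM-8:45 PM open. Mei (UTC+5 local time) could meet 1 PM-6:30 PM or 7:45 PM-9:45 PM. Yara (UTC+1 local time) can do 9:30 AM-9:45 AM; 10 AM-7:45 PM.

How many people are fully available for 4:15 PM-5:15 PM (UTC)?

3

Wei in UTC: 08:45-10:00, 11:45-15:15, 15:45-19:00 (subtract 4h to convert from UTC+4).
Rosa in UTC: 08:45-14:30, 15:15-19:00 (subtract 4h to convert from UTC+4).
Wiremu in UTC: 09:00-12:45, 13:45-16:45 (subtract 4h to convert from UTC+4).
Mei in UTC: 08:00-13:30, 14:45-16:45 (subtract 5h to convert from UTC+5).
Yara in UTC: 08:30-08:45, 09:00-18:45 (subtract 1h to convert from UTC+1).
Wei, Rosa, and Yara can make the full 16:15-17:15 slot — that's 3.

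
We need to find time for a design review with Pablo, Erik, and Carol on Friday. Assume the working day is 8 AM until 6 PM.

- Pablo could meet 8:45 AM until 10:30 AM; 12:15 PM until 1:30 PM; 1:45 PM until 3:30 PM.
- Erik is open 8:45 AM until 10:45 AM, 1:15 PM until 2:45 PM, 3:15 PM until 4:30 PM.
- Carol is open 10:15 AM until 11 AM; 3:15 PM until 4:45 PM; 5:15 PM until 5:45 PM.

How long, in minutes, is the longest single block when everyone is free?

Pablo ∩ Erik: 08:45-10:30, 13:15-13:30, 13:45-14:45, 15:15-15:30.
Pablo ∩ Erik ∩ Carol: 10:15-10:30, 15:15-15:30.
The longest is 10:15-10:30 at 15 minutes.

15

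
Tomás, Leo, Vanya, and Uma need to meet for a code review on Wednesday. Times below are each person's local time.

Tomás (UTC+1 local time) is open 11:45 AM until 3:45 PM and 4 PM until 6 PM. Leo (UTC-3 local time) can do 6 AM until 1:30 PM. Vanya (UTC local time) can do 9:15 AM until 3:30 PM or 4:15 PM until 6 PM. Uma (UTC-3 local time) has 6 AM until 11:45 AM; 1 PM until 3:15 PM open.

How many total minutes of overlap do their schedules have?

255

Tomás in UTC: 10:45-14:45, 15:00-17:00 (subtract 1h to convert from UTC+1).
Leo in UTC: 09:00-16:30 (add 3h to convert from UTC-3).
Vanya in UTC: 09:15-15:30, 16:15-18:00.
Uma in UTC: 09:00-14:45, 16:00-18:15 (add 3h to convert from UTC-3).
Tomás ∩ Leo: 10:45-14:45, 15:00-16:30.
Tomás ∩ Leo ∩ Vanya: 10:45-14:45, 15:00-15:30, 16:15-16:30.
Tomás ∩ Leo ∩ Vanya ∩ Uma: 10:45-14:45, 16:15-16:30.
So the common availability across everyone is 10:45-14:45, 16:15-16:30.
Summing the common windows: 240 + 15 = 255 minutes.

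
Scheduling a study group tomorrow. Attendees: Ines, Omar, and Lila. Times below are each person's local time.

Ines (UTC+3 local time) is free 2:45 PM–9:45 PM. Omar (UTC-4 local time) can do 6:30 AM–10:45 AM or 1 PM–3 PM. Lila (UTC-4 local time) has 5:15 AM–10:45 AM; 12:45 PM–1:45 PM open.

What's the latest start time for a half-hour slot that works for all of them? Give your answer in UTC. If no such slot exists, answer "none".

Ines in UTC: 11:45-18:45 (subtract 3h to convert from UTC+3).
Omar in UTC: 10:30-14:45, 17:00-19:00 (add 4h to convert from UTC-4).
Lila in UTC: 09:15-14:45, 16:45-17:45 (add 4h to convert from UTC-4).
Ines ∩ Omar: 11:45-14:45, 17:00-18:45.
Ines ∩ Omar ∩ Lila: 11:45-14:45, 17:00-17:45.
The last common window of at least 30 minutes is 17:00-17:45; a 30-minute meeting can start as late as 17:15 and still end by 17:45.

17:15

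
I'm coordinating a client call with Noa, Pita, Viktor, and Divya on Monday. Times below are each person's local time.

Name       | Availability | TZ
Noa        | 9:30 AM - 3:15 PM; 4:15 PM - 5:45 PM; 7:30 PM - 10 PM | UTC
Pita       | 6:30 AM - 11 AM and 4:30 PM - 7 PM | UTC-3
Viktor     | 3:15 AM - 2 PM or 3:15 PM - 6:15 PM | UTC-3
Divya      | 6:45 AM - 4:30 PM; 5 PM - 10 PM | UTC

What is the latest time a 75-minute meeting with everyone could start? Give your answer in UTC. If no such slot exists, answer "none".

Noa in UTC: 09:30-15:15, 16:15-17:45, 19:30-22:00.
Pita in UTC: 09:30-14:00, 19:30-22:00 (add 3h to convert from UTC-3).
Viktor in UTC: 06:15-17:00, 18:15-21:15 (add 3h to convert from UTC-3).
Divya in UTC: 06:45-16:30, 17:00-22:00.
Noa ∩ Pita: 09:30-14:00, 19:30-22:00.
Noa ∩ Pita ∩ Viktor: 09:30-14:00, 19:30-21:15.
Noa ∩ Pita ∩ Viktor ∩ Divya: 09:30-14:00, 19:30-21:15.
So the common availability across everyone is 09:30-14:00, 19:30-21:15.
The last common window of at least 75 minutes is 19:30-21:15; a 75-minute meeting can start as late as 20:00 and still end by 21:15.

20:00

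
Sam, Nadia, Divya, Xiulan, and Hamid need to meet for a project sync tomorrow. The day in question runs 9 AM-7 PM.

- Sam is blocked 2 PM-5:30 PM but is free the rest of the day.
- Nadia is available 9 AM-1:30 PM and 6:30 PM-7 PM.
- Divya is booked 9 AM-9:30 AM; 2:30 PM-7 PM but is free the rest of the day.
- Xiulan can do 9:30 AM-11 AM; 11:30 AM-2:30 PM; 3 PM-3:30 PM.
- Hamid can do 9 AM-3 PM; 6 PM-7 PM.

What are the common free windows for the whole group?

Sam free: 09:00-14:00, 17:30-19:00 (invert busy blocks within the working day).
Nadia free: 09:00-13:30, 18:30-19:00.
Divya free: 09:30-14:30 (invert busy blocks within the working day).
Xiulan free: 09:30-11:00, 11:30-14:30, 15:00-15:30.
Hamid free: 09:00-15:00, 18:00-19:00.
Sam ∩ Nadia: 09:00-13:30, 18:30-19:00.
Sam ∩ Nadia ∩ Divya: 09:30-13:30.
Sam ∩ Nadia ∩ Divya ∩ Xiulan: 09:30-11:00, 11:30-13:30.
Sam ∩ Nadia ∩ Divya ∩ Xiulan ∩ Hamid: 09:30-11:00, 11:30-13:30.
So the common availability across everyone is 09:30-11:00, 11:30-13:30.

09:30-11:00, 11:30-13:30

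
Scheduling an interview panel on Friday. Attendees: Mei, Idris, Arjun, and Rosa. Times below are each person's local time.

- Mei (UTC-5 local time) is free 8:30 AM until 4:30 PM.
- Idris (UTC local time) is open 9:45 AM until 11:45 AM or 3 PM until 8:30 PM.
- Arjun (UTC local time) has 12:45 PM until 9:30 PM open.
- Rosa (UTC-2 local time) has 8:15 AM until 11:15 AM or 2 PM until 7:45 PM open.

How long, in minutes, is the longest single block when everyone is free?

Mei in UTC: 13:30-21:30 (add 5h to convert from UTC-5).
Idris in UTC: 09:45-11:45, 15:00-20:30.
Arjun in UTC: 12:45-21:30.
Rosa in UTC: 10:15-13:15, 16:00-21:45 (add 2h to convert from UTC-2).
Mei ∩ Idris: 15:00-20:30.
Mei ∩ Idris ∩ Arjun: 15:00-20:30.
Mei ∩ Idris ∩ Arjun ∩ Rosa: 16:00-20:30.
The longest is 16:00-20:30 at 270 minutes.

270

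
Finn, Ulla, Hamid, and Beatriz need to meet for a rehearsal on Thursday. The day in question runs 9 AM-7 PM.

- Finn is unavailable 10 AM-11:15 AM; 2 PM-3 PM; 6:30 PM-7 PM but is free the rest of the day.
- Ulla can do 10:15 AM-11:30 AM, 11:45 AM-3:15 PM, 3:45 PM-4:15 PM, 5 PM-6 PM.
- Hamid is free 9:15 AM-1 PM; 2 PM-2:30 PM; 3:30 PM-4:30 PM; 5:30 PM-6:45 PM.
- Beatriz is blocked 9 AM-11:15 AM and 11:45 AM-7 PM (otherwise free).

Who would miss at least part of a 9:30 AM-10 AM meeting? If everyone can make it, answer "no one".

Finn free: 09:00-10:00, 11:15-14:00, 15:00-18:30 (invert busy blocks within the working day).
Ulla free: 10:15-11:30, 11:45-15:15, 15:45-16:15, 17:00-18:00.
Hamid free: 09:15-13:00, 14:00-14:30, 15:30-16:30, 17:30-18:45.
Beatriz free: 11:15-11:45 (invert busy blocks within the working day).
Finn: free for 09:30-10:00. Ulla: not fully free for 09:30-10:00. Hamid: free for 09:30-10:00. Beatriz: not fully free for 09:30-10:00.

Beatriz, Ulla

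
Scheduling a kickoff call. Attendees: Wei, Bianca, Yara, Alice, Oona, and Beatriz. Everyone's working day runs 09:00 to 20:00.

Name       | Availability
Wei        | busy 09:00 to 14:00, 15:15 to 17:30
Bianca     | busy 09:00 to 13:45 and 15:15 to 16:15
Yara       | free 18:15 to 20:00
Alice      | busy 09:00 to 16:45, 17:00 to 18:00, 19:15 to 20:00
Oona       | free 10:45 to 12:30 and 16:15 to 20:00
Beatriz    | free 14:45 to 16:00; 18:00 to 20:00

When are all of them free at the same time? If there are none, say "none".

18:15-19:15

Wei free: 14:00-15:15, 17:30-20:00 (invert busy blocks within the working day).
Bianca free: 13:45-15:15, 16:15-20:00 (invert busy blocks within the working day).
Yara free: 18:15-20:00.
Alice free: 16:45-17:00, 18:00-19:15 (invert busy blocks within the working day).
Oona free: 10:45-12:30, 16:15-20:00.
Beatriz free: 14:45-16:00, 18:00-20:00.
Wei ∩ Bianca: 14:00-15:15, 17:30-20:00.
Wei ∩ Bianca ∩ Yara: 18:15-20:00.
Wei ∩ Bianca ∩ Yara ∩ Alice: 18:15-19:15.
Wei ∩ Bianca ∩ Yara ∩ Alice ∩ Oona: 18:15-19:15.
Wei ∩ Bianca ∩ Yara ∩ Alice ∩ Oona ∩ Beatriz: 18:15-19:15.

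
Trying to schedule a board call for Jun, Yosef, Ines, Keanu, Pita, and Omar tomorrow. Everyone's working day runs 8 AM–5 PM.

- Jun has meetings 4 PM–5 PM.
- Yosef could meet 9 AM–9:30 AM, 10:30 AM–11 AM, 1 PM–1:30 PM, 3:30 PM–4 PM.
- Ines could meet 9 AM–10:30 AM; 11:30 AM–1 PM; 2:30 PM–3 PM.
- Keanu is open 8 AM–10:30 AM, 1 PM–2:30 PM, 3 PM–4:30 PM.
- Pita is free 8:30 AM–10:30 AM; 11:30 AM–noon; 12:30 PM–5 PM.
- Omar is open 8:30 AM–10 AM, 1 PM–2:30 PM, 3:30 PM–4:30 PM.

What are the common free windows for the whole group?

09:00-09:30

Jun free: 08:00-16:00 (invert busy blocks within the working day).
Yosef free: 09:00-09:30, 10:30-11:00, 13:00-13:30, 15:30-16:00.
Ines free: 09:00-10:30, 11:30-13:00, 14:30-15:00.
Keanu free: 08:00-10:30, 13:00-14:30, 15:00-16:30.
Pita free: 08:30-10:30, 11:30-12:00, 12:30-17:00.
Omar free: 08:30-10:00, 13:00-14:30, 15:30-16:30.
Jun ∩ Yosef: 09:00-09:30, 10:30-11:00, 13:00-13:30, 15:30-16:00.
Jun ∩ Yosef ∩ Ines: 09:00-09:30.
Jun ∩ Yosef ∩ Ines ∩ Keanu: 09:00-09:30.
Jun ∩ Yosef ∩ Ines ∩ Keanu ∩ Pita: 09:00-09:30.
Jun ∩ Yosef ∩ Ines ∩ Keanu ∩ Pita ∩ Omar: 09:00-09:30.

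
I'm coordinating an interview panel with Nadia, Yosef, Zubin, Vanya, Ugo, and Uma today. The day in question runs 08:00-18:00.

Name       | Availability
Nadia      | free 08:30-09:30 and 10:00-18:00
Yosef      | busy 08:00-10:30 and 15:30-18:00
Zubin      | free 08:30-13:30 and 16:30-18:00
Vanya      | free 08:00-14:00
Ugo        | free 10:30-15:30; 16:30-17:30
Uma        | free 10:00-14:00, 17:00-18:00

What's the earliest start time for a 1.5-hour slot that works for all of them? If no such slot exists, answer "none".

Nadia free: 08:30-09:30, 10:00-18:00.
Yosef free: 10:30-15:30 (invert busy blocks within the working day).
Zubin free: 08:30-13:30, 16:30-18:00.
Vanya free: 08:00-14:00.
Ugo free: 10:30-15:30, 16:30-17:30.
Uma free: 10:00-14:00, 17:00-18:00.
Nadia ∩ Yosef: 10:30-15:30.
Nadia ∩ Yosef ∩ Zubin: 10:30-13:30.
Nadia ∩ Yosef ∩ Zubin ∩ Vanya: 10:30-13:30.
Nadia ∩ Yosef ∩ Zubin ∩ Vanya ∩ Ugo: 10:30-13:30.
Nadia ∩ Yosef ∩ Zubin ∩ Vanya ∩ Ugo ∩ Uma: 10:30-13:30.
So the common availability across everyone is 10:30-13:30.
The first common window of at least 90 minutes is 10:30-13:30, so the earliest start is 10:30.

10:30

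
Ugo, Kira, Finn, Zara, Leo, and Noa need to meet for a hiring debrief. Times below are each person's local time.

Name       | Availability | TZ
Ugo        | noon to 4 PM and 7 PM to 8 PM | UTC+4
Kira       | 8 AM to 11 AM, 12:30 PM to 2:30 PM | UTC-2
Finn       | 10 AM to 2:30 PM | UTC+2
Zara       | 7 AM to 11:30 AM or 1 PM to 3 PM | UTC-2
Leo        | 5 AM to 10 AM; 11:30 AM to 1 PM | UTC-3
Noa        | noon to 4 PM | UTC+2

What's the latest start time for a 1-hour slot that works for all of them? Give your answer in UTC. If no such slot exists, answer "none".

11:00

Ugo in UTC: 08:00-12:00, 15:00-16:00 (subtract 4h to convert from UTC+4).
Kira in UTC: 10:00-13:00, 14:30-16:30 (add 2h to convert from UTC-2).
Finn in UTC: 08:00-12:30 (subtract 2h to convert from UTC+2).
Zara in UTC: 09:00-13:30, 15:00-17:00 (add 2h to convert from UTC-2).
Leo in UTC: 08:00-13:00, 14:30-16:00 (add 3h to convert from UTC-3).
Noa in UTC: 10:00-14:00 (subtract 2h to convert from UTC+2).
Ugo ∩ Kira: 10:00-12:00, 15:00-16:00.
Ugo ∩ Kira ∩ Finn: 10:00-12:00.
Ugo ∩ Kira ∩ Finn ∩ Zara: 10:00-12:00.
Ugo ∩ Kira ∩ Finn ∩ Zara ∩ Leo: 10:00-12:00.
Ugo ∩ Kira ∩ Finn ∩ Zara ∩ Leo ∩ Noa: 10:00-12:00.
So the common availability across everyone is 10:00-12:00.
The last common window of at least 60 minutes is 10:00-12:00; a 60-minute meeting can start as late as 11:00 and still end by 12:00.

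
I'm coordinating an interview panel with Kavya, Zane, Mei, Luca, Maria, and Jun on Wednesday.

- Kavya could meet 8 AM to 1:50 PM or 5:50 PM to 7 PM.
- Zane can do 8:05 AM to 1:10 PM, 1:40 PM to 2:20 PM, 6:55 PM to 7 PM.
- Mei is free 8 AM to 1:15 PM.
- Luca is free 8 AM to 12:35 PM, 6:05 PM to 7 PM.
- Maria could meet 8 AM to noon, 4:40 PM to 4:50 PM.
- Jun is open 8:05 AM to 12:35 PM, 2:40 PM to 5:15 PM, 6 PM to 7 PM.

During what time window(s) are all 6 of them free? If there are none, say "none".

Kavya ∩ Zane: 08:05-13:10, 13:40-13:50, 18:55-19:00.
Kavya ∩ Zane ∩ Mei: 08:05-13:10.
Kavya ∩ Zane ∩ Mei ∩ Luca: 08:05-12:35.
Kavya ∩ Zane ∩ Mei ∩ Luca ∩ Maria: 08:05-12:00.
Kavya ∩ Zane ∩ Mei ∩ Luca ∩ Maria ∩ Jun: 08:05-12:00.
So the common availability across everyone is 08:05-12:00.

08:05-12:00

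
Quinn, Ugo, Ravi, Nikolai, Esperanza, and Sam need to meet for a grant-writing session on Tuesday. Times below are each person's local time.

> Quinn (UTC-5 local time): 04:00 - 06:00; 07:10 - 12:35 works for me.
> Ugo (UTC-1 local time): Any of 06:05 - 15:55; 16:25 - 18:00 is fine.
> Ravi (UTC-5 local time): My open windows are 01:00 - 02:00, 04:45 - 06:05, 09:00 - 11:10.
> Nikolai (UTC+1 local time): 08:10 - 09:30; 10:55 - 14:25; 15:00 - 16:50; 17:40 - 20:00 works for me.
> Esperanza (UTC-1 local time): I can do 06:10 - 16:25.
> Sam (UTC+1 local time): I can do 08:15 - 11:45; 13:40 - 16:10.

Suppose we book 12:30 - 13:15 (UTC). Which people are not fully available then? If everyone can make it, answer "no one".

Quinn in UTC: 09:00-11:00, 12:10-17:35 (add 5h to convert from UTC-5).
Ugo in UTC: 07:05-16:55, 17:25-19:00 (add 1h to convert from UTC-1).
Ravi in UTC: 06:00-07:00, 09:45-11:05, 14:00-16:10 (add 5h to convert from UTC-5).
Nikolai in UTC: 07:10-08:30, 09:55-13:25, 14:00-15:50, 16:40-19:00 (subtract 1h to convert from UTC+1).
Esperanza in UTC: 07:10-17:25 (add 1h to convert from UTC-1).
Sam in UTC: 07:15-10:45, 12:40-15:10 (subtract 1h to convert from UTC+1).
Quinn: free for 12:30-13:15. Ugo: free for 12:30-13:15. Ravi: not fully free for 12:30-13:15. Nikolai: free for 12:30-13:15. Esperanza: free for 12:30-13:15. Sam: not fully free for 12:30-13:15.

Ravi, Sam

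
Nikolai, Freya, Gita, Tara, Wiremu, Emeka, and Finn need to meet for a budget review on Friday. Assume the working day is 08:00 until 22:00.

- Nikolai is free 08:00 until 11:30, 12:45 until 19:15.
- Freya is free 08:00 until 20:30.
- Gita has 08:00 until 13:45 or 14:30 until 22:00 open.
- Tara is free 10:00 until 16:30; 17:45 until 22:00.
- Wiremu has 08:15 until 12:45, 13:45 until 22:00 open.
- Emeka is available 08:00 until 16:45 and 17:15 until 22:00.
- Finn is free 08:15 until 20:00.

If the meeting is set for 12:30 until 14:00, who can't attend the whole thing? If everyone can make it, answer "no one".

Nikolai: not fully free for 12:30-14:00. Freya: free for 12:30-14:00. Gita: not fully free for 12:30-14:00. Tara: free for 12:30-14:00. Wiremu: not fully free for 12:30-14:00. Emeka: free for 12:30-14:00. Finn: free for 12:30-14:00.

Gita, Nikolai, Wiremu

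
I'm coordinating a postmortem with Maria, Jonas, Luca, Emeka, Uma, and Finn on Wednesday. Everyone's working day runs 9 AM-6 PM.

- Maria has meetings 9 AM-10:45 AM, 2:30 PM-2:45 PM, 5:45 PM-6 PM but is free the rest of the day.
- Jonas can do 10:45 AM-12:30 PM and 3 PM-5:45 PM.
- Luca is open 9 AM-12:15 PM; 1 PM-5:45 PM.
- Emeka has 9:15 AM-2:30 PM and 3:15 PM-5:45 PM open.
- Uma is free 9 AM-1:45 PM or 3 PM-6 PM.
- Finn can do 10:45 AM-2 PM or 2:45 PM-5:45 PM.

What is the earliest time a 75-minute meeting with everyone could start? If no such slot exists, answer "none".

10:45

Maria free: 10:45-14:30, 14:45-17:45 (invert busy blocks within the working day).
Jonas free: 10:45-12:30, 15:00-17:45.
Luca free: 09:00-12:15, 13:00-17:45.
Emeka free: 09:15-14:30, 15:15-17:45.
Uma free: 09:00-13:45, 15:00-18:00.
Finn free: 10:45-14:00, 14:45-17:45.
Maria ∩ Jonas: 10:45-12:30, 15:00-17:45.
Maria ∩ Jonas ∩ Luca: 10:45-12:15, 15:00-17:45.
Maria ∩ Jonas ∩ Luca ∩ Emeka: 10:45-12:15, 15:15-17:45.
Maria ∩ Jonas ∩ Luca ∩ Emeka ∩ Uma: 10:45-12:15, 15:15-17:45.
Maria ∩ Jonas ∩ Luca ∩ Emeka ∩ Uma ∩ Finn: 10:45-12:15, 15:15-17:45.
Those are the intersection windows.
The first common window of at least 75 minutes is 10:45-12:15, so the earliest start is 10:45.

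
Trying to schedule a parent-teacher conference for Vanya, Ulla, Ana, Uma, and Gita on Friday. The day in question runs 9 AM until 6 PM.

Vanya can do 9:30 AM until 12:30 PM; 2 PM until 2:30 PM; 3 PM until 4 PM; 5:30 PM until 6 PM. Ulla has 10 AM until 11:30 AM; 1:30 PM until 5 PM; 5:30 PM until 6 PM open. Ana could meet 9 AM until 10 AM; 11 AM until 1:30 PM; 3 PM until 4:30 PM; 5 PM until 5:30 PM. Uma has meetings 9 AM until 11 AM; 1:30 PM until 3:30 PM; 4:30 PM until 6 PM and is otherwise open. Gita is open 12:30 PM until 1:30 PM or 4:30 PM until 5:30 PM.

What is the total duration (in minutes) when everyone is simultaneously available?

Vanya free: 09:30-12:30, 14:00-14:30, 15:00-16:00, 17:30-18:00.
Ulla free: 10:00-11:30, 13:30-17:00, 17:30-18:00.
Ana free: 09:00-10:00, 11:00-13:30, 15:00-16:30, 17:00-17:30.
Uma free: 11:00-13:30, 15:30-16:30 (invert busy blocks within the working day).
Gita free: 12:30-13:30, 16:30-17:30.
Vanya ∩ Ulla: 10:00-11:30, 14:00-14:30, 15:00-16:00, 17:30-18:00.
Vanya ∩ Ulla ∩ Ana: 11:00-11:30, 15:00-16:00.
Vanya ∩ Ulla ∩ Ana ∩ Uma: 11:00-11:30, 15:30-16:00.
Vanya ∩ Ulla ∩ Ana ∩ Uma ∩ Gita: ∅.
There is no time when everyone is free.
There is no common window, so the total is 0 minutes.

0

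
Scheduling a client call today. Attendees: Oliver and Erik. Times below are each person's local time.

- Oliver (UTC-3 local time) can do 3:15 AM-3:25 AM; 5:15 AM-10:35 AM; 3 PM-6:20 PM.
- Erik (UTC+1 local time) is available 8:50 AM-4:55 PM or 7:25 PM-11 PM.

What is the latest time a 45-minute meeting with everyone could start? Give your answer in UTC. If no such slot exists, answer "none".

20:35

Oliver in UTC: 06:15-06:25, 08:15-13:35, 18:00-21:20 (add 3h to convert from UTC-3).
Erik in UTC: 07:50-15:55, 18:25-22:00 (subtract 1h to convert from UTC+1).
Oliver ∩ Erik: 08:15-13:35, 18:25-21:20.
So the common availability across everyone is 08:15-13:35, 18:25-21:20.
The last common window of at least 45 minutes is 18:25-21:20; a 45-minute meeting can start as late as 20:35 and still end by 21:20.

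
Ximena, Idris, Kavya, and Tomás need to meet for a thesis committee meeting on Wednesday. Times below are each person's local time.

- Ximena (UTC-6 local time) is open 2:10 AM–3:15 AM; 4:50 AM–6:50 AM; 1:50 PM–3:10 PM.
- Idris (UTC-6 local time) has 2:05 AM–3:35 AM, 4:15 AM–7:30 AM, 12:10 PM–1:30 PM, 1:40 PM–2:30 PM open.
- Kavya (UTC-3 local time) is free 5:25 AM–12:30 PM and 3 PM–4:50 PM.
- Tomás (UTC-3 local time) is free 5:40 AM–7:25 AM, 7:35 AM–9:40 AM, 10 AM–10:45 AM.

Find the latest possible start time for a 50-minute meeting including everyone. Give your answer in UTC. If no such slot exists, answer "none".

Ximena in UTC: 08:10-09:15, 10:50-12:50, 19:50-21:10 (add 6h to convert from UTC-6).
Idris in UTC: 08:05-09:35, 10:15-13:30, 18:10-19:30, 19:40-20:30 (add 6h to convert from UTC-6).
Kavya in UTC: 08:25-15:30, 18:00-19:50 (add 3h to convert from UTC-3).
Tomás in UTC: 08:40-10:25, 10:35-12:40, 13:00-13:45 (add 3h to convert from UTC-3).
Ximena ∩ Idris: 08:10-09:15, 10:50-12:50, 19:50-20:30.
Ximena ∩ Idris ∩ Kavya: 08:25-09:15, 10:50-12:50.
Ximena ∩ Idris ∩ Kavya ∩ Tomás: 08:40-09:15, 10:50-12:40.
Those are the intersection windows.
The last common window of at least 50 minutes is 10:50-12:40; a 50-minute meeting can start as late as 11:50 and still end by 12:40.

11:50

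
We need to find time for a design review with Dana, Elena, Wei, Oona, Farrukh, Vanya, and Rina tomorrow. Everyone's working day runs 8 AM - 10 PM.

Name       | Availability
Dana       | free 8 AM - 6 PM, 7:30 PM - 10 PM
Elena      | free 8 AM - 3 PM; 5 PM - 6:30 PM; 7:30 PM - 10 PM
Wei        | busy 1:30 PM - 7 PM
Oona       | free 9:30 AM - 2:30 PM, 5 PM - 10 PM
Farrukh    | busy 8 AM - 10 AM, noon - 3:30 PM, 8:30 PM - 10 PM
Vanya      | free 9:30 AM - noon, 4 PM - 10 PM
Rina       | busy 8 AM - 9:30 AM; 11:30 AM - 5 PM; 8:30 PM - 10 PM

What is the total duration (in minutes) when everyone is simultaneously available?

Dana free: 08:00-18:00, 19:30-22:00.
Elena free: 08:00-15:00, 17:00-18:30, 19:30-22:00.
Wei free: 08:00-13:30, 19:00-22:00 (invert busy blocks within the working day).
Oona free: 09:30-14:30, 17:00-22:00.
Farrukh free: 10:00-12:00, 15:30-20:30 (invert busy blocks within the working day).
Vanya free: 09:30-12:00, 16:00-22:00.
Rina free: 09:30-11:30, 17:00-20:30 (invert busy blocks within the working day).
Dana ∩ Elena: 08:00-15:00, 17:00-18:00, 19:30-22:00.
Dana ∩ Elena ∩ Wei: 08:00-13:30, 19:30-22:00.
Dana ∩ Elena ∩ Wei ∩ Oona: 09:30-13:30, 19:30-22:00.
Dana ∩ Elena ∩ Wei ∩ Oona ∩ Farrukh: 10:00-12:00, 19:30-20:30.
Dana ∩ Elena ∩ Wei ∩ Oona ∩ Farrukh ∩ Vanya: 10:00-12:00, 19:30-20:30.
Dana ∩ Elena ∩ Wei ∩ Oona ∩ Farrukh ∩ Vanya ∩ Rina: 10:00-11:30, 19:30-20:30.
So the common availability across everyone is 10:00-11:30, 19:30-20:30.
Summing the common windows: 90 + 60 = 150 minutes.

150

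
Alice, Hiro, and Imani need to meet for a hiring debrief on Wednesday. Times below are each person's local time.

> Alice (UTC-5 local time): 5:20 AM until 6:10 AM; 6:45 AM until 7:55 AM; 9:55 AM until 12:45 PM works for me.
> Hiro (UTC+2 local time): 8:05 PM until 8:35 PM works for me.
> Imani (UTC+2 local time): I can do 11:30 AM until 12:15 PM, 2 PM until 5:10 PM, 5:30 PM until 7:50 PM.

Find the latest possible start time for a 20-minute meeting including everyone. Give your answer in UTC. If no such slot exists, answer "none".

Alice in UTC: 10:20-11:10, 11:45-12:55, 14:55-17:45 (add 5h to convert from UTC-5).
Hiro in UTC: 18:05-18:35 (subtract 2h to convert from UTC+2).
Imani in UTC: 09:30-10:15, 12:00-15:10, 15:30-17:50 (subtract 2h to convert from UTC+2).
Alice ∩ Hiro: ∅.
Alice ∩ Hiro ∩ Imani: ∅.
There is no time when everyone is free.
No common window is at least 20 minutes long.

none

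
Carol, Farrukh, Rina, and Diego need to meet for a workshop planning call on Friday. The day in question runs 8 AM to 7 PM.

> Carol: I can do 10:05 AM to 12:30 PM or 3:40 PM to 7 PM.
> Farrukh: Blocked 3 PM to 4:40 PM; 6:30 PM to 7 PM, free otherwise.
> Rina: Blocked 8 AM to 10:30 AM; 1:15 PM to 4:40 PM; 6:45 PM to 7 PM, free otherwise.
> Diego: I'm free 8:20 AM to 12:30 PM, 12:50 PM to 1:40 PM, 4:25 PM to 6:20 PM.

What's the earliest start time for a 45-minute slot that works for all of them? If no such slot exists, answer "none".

10:30

Carol free: 10:05-12:30, 15:40-19:00.
Farrukh free: 08:00-15:00, 16:40-18:30 (invert busy blocks within the working day).
Rina free: 10:30-13:15, 16:40-18:45 (invert busy blocks within the working day).
Diego free: 08:20-12:30, 12:50-13:40, 16:25-18:20.
Carol ∩ Farrukh: 10:05-12:30, 16:40-18:30.
Carol ∩ Farrukh ∩ Rina: 10:30-12:30, 16:40-18:30.
Carol ∩ Farrukh ∩ Rina ∩ Diego: 10:30-12:30, 16:40-18:20.
The first common window of at least 45 minutes is 10:30-12:30, so the earliest start is 10:30.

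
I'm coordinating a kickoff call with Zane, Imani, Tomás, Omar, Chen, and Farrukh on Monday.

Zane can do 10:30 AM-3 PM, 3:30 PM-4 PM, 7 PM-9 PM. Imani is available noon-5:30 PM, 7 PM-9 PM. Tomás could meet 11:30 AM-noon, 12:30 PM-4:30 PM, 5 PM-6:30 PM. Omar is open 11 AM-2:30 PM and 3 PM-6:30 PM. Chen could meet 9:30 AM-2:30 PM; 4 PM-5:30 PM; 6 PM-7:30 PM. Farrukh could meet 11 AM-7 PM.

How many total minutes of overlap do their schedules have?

120

Zane ∩ Imani: 12:00-15:00, 15:30-16:00, 19:00-21:00.
Zane ∩ Imani ∩ Tomás: 12:30-15:00, 15:30-16:00.
Zane ∩ Imani ∩ Tomás ∩ Omar: 12:30-14:30, 15:30-16:00.
Zane ∩ Imani ∩ Tomás ∩ Omar ∩ Chen: 12:30-14:30.
Zane ∩ Imani ∩ Tomás ∩ Omar ∩ Chen ∩ Farrukh: 12:30-14:30.
So the common availability across everyone is 12:30-14:30.
That's a single block of 120 minutes.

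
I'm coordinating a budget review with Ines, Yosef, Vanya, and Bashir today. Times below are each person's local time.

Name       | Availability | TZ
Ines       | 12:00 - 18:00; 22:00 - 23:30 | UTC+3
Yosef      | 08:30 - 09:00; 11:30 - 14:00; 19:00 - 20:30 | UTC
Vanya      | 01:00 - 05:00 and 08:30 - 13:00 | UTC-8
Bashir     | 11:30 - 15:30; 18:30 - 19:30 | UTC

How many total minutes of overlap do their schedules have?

120

Ines in UTC: 09:00-15:00, 19:00-20:30 (subtract 3h to convert from UTC+3).
Yosef in UTC: 08:30-09:00, 11:30-14:00, 19:00-20:30.
Vanya in UTC: 09:00-13:00, 16:30-21:00 (add 8h to convert from UTC-8).
Bashir in UTC: 11:30-15:30, 18:30-19:30.
Ines ∩ Yosef: 11:30-14:00, 19:00-20:30.
Ines ∩ Yosef ∩ Vanya: 11:30-13:00, 19:00-20:30.
Ines ∩ Yosef ∩ Vanya ∩ Bashir: 11:30-13:00, 19:00-19:30.
Summing the common windows: 90 + 30 = 120 minutes.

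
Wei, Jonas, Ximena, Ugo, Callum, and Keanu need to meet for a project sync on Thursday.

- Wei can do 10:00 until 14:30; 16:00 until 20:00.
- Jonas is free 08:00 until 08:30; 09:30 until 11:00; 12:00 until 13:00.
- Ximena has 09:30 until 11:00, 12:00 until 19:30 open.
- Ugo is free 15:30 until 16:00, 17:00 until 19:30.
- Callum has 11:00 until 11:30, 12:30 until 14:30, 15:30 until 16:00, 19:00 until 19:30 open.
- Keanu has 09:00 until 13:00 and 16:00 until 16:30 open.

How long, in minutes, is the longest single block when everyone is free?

0

Wei ∩ Jonas: 10:00-11:00, 12:00-13:00.
Wei ∩ Jonas ∩ Ximena: 10:00-11:00, 12:00-13:00.
Wei ∩ Jonas ∩ Ximena ∩ Ugo: ∅.
Wei ∩ Jonas ∩ Ximena ∩ Ugo ∩ Callum: ∅.
Wei ∩ Jonas ∩ Ximena ∩ Ugo ∩ Callum ∩ Keanu: ∅.
There is no time when everyone is free.
No common window exists, so the longest block is 0 minutes.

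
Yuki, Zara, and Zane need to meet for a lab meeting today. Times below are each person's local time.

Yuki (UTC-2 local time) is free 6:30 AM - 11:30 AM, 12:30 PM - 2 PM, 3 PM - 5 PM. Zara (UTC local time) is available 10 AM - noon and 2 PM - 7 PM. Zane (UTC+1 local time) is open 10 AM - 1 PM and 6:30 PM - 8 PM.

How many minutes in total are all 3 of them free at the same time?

Yuki in UTC: 08:30-13:30, 14:30-16:00, 17:00-19:00 (add 2h to convert from UTC-2).
Zara in UTC: 10:00-12:00, 14:00-19:00.
Zane in UTC: 09:00-12:00, 17:30-19:00 (subtract 1h to convert from UTC+1).
Yuki ∩ Zara: 10:00-12:00, 14:30-16:00, 17:00-19:00.
Yuki ∩ Zara ∩ Zane: 10:00-12:00, 17:30-19:00.
Summing the common windows: 120 + 90 = 210 minutes.

210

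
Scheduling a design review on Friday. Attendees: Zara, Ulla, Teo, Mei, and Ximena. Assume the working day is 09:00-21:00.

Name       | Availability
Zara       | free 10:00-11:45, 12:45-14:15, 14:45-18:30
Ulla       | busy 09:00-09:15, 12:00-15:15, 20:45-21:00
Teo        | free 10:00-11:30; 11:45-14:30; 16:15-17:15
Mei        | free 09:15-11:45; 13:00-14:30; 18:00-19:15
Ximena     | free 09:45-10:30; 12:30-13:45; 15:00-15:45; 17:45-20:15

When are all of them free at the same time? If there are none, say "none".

10:00-10:30

Zara free: 10:00-11:45, 12:45-14:15, 14:45-18:30.
Ulla free: 09:15-12:00, 15:15-20:45 (invert busy blocks within the working day).
Teo free: 10:00-11:30, 11:45-14:30, 16:15-17:15.
Mei free: 09:15-11:45, 13:00-14:30, 18:00-19:15.
Ximena free: 09:45-10:30, 12:30-13:45, 15:00-15:45, 17:45-20:15.
Zara ∩ Ulla: 10:00-11:45, 15:15-18:30.
Zara ∩ Ulla ∩ Teo: 10:00-11:30, 16:15-17:15.
Zara ∩ Ulla ∩ Teo ∩ Mei: 10:00-11:30.
Zara ∩ Ulla ∩ Teo ∩ Mei ∩ Ximena: 10:00-10:30.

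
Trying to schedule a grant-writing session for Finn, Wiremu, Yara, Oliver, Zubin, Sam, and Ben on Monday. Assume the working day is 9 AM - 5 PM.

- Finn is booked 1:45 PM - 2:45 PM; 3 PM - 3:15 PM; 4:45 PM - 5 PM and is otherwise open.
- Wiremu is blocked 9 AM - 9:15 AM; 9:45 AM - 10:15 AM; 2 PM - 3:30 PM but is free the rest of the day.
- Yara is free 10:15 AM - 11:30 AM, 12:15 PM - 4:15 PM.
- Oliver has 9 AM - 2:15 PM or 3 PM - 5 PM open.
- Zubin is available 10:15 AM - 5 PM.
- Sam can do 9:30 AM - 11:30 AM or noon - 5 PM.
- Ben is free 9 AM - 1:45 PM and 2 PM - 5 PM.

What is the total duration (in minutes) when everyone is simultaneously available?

Finn free: 09:00-13:45, 14:45-15:00, 15:15-16:45 (invert busy blocks within the working day).
Wiremu free: 09:15-09:45, 10:15-14:00, 15:30-17:00 (invert busy blocks within the working day).
Yara free: 10:15-11:30, 12:15-16:15.
Oliver free: 09:00-14:15, 15:00-17:00.
Zubin free: 10:15-17:00.
Sam free: 09:30-11:30, 12:00-17:00.
Ben free: 09:00-13:45, 14:00-17:00.
Finn ∩ Wiremu: 09:15-09:45, 10:15-13:45, 15:30-16:45.
Finn ∩ Wiremu ∩ Yara: 10:15-11:30, 12:15-13:45, 15:30-16:15.
Finn ∩ Wiremu ∩ Yara ∩ Oliver: 10:15-11:30, 12:15-13:45, 15:30-16:15.
Finn ∩ Wiremu ∩ Yara ∩ Oliver ∩ Zubin: 10:15-11:30, 12:15-13:45, 15:30-16:15.
Finn ∩ Wiremu ∩ Yara ∩ Oliver ∩ Zubin ∩ Sam: 10:15-11:30, 12:15-13:45, 15:30-16:15.
Finn ∩ Wiremu ∩ Yara ∩ Oliver ∩ Zubin ∩ Sam ∩ Ben: 10:15-11:30, 12:15-13:45, 15:30-16:15.
Summing the common windows: 75 + 90 + 45 = 210 minutes.

210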